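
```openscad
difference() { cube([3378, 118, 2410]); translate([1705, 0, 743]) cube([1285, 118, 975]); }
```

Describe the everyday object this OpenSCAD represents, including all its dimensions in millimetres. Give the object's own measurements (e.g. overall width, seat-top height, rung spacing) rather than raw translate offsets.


A wall 3378 mm long (x), 118 mm thick (y), 2410 mm tall, with a rectangular window opening cut through it. The opening is 1285 mm wide and 975 mm tall; its sill is at z = 743 mm and its near (−x) edge is 1705 mm from the wall's −x end. The opening passes through the full wall thickness.


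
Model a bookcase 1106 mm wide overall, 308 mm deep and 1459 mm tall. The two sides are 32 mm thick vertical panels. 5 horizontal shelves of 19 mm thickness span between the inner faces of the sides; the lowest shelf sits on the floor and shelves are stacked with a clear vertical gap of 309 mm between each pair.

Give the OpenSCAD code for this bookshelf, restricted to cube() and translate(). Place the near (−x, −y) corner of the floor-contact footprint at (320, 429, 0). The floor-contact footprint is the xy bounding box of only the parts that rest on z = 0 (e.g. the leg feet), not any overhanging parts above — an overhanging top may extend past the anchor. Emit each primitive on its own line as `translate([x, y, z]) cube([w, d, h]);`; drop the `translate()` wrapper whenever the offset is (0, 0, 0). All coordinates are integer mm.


translate([320, 429, 0]) cube([32, 308, 1459]);
translate([1394, 429, 0]) cube([32, 308, 1459]);
translate([352, 429, 0]) cube([1042, 308, 19]);
translate([352, 429, 328]) cube([1042, 308, 19]);
translate([352, 429, 656]) cube([1042, 308, 19]);
translate([352, 429, 984]) cube([1042, 308, 19]);
translate([352, 429, 1312]) cube([1042, 308, 19]);


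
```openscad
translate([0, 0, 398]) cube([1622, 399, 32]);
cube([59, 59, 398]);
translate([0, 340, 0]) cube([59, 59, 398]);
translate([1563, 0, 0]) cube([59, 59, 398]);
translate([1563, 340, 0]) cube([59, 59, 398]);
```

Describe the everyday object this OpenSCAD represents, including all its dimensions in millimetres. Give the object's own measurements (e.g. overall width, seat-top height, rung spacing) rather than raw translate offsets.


A bench: a 1622×399 mm seat slab, 32 mm thick, top at z = 430 mm, on four 59×59 mm square legs flush with the seat corners and standing on z = 0.


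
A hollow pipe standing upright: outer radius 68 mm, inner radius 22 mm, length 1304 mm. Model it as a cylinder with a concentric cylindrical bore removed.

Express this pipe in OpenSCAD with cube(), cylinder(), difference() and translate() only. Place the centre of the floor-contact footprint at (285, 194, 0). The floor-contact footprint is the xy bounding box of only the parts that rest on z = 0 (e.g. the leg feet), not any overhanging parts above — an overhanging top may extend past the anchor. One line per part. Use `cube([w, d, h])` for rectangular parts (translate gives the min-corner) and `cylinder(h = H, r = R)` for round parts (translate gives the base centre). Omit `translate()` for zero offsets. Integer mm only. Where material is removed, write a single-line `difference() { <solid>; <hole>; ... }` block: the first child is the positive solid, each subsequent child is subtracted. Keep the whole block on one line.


difference() { translate([285, 194, 0]) cylinder(h = 1304, r = 68); translate([285, 194, 0]) cylinder(h = 1304, r = 22); }


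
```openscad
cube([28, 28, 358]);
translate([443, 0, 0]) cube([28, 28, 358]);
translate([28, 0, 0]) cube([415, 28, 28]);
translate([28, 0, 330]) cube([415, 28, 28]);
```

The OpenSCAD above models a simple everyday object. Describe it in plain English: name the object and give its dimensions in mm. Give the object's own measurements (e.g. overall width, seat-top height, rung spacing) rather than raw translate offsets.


A rectangular picture frame lying in the x–z plane (depth along y). The opening is 415 mm wide (x) by 302 mm tall (z), surrounded by a border 28 mm wide on all four sides. The frame is 28 mm deep and is made of two full-height vertical stiles with two horizontal rails fitted between them.


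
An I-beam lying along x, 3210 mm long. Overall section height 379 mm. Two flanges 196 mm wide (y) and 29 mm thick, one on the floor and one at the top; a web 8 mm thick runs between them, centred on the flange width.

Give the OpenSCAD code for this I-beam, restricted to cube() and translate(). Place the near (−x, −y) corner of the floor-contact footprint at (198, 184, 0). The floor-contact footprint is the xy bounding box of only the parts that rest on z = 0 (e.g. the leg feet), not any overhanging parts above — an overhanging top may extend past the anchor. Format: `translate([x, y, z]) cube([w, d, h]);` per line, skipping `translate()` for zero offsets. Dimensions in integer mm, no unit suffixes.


translate([198, 184, 0]) cube([3210, 196, 29]);
translate([198, 278, 29]) cube([3210, 8, 321]);
translate([198, 184, 350]) cube([3210, 196, 29]);


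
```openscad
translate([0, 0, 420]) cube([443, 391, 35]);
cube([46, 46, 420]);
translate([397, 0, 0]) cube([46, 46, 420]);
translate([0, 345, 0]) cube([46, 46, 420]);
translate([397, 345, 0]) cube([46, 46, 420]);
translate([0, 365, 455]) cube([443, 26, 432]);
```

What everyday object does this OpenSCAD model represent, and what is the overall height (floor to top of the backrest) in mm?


A chair. The overall height is 887 mm.

A slab on four corner posts with a tall panel at the back — a chair. The seat slab sits at z = 420 with thickness 35, and the 432 mm backrest starts at the seat top, so the overall height is 420 + 35 + 432 = 887 mm.


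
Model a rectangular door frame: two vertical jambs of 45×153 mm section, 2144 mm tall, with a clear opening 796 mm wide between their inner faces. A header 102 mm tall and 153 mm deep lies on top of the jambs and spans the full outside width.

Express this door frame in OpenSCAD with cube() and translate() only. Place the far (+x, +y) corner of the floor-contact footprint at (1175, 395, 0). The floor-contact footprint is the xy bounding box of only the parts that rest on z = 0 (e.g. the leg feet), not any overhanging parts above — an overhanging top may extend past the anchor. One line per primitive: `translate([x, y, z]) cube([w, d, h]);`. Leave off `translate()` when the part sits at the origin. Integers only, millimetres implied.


translate([289, 242, 0]) cube([45, 153, 2144]);
translate([1130, 242, 0]) cube([45, 153, 2144]);
translate([289, 242, 2144]) cube([886, 153, 102]);


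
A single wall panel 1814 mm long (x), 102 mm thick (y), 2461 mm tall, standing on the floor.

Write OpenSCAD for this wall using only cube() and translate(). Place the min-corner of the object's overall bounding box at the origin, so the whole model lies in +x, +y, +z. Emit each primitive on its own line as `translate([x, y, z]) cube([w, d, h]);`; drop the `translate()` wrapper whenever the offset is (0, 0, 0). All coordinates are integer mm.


cube([1814, 102, 2461]);


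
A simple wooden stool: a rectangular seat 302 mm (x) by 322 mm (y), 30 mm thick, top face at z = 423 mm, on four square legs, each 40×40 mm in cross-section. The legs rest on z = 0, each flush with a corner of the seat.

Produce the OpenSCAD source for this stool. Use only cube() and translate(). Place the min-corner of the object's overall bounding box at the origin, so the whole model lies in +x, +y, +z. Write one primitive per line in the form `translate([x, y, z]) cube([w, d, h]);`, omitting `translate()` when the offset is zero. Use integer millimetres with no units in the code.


// leg_h = 423 - 30 = 393
translate([0, 0, 393]) cube([302, 322, 30]);
cube([40, 40, 393]);
translate([262, 0, 0]) cube([40, 40, 393]);
translate([0, 282, 0]) cube([40, 40, 393]);
translate([262, 282, 0]) cube([40, 40, 393]);


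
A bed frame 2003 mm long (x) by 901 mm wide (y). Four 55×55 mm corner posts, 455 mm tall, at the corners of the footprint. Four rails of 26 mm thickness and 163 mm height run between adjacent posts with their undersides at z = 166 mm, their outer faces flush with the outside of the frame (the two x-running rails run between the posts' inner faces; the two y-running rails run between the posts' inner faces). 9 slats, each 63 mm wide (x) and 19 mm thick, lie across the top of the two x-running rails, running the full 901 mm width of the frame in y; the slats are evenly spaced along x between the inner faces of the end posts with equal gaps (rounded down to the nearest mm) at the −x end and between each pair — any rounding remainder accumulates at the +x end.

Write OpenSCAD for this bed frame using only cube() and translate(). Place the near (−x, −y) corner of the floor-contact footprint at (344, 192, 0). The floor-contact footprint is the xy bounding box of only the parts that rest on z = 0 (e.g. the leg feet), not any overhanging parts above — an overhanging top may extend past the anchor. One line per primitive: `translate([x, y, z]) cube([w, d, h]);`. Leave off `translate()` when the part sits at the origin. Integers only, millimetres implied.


translate([344, 192, 0]) cube([55, 55, 455]);
translate([344, 1038, 0]) cube([55, 55, 455]);
translate([2292, 192, 0]) cube([55, 55, 455]);
translate([2292, 1038, 0]) cube([55, 55, 455]);
translate([399, 192, 166]) cube([1893, 26, 163]);
translate([399, 1067, 166]) cube([1893, 26, 163]);
translate([344, 247, 166]) cube([26, 791, 163]);
translate([2321, 247, 166]) cube([26, 791, 163]);
translate([531, 192, 329]) cube([63, 901, 19]);
translate([726, 192, 329]) cube([63, 901, 19]);
translate([921, 192, 329]) cube([63, 901, 19]);
translate([1116, 192, 329]) cube([63, 901, 19]);
translate([1311, 192, 329]) cube([63, 901, 19]);
translate([1506, 192, 329]) cube([63, 901, 19]);
translate([1701, 192, 329]) cube([63, 901, 19]);
translate([1896, 192, 329]) cube([63, 901, 19]);
translate([2091, 192, 329]) cube([63, 901, 19]);


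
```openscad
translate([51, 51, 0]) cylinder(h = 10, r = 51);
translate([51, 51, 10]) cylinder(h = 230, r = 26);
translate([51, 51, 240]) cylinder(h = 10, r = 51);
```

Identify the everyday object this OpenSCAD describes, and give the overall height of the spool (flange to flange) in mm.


A spool. The overall height is 250 mm.

Three coaxial cylinders, large–small–large — a spool. Two 10 mm flanges and a 230 mm core give 10 + 230 + 10 = 250 mm.


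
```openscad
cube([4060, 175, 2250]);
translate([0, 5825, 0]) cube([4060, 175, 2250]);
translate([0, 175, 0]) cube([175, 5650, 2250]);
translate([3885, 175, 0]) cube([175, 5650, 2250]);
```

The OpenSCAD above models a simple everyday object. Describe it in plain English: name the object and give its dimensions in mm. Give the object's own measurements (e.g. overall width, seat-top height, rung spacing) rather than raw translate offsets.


The wall frame of a small rectangular building: four walls, each 2250 mm tall and 175 mm thick, enclosing a footprint 4060 mm (x) by 6000 mm (y) outside-to-outside, with no floor or roof. The front and back walls (the −y and +y sides) span the full width; the two side walls fit between them.


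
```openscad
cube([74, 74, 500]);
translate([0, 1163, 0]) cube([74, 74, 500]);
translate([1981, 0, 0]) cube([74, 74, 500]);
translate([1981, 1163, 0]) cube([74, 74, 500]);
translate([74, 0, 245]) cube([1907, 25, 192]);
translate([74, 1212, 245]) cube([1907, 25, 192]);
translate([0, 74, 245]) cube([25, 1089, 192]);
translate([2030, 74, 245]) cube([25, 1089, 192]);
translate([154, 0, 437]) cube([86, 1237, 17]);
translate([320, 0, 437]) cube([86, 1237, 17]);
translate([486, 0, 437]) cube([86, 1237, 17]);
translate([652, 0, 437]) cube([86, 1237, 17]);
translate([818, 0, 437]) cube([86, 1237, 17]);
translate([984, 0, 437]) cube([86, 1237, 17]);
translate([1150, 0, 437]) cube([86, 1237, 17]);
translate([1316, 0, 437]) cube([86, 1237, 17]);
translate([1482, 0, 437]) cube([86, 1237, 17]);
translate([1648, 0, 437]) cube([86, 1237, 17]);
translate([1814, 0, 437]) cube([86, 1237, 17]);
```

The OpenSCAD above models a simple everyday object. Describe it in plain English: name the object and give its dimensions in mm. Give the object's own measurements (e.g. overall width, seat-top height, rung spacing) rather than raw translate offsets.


A bed frame 2055 mm long (x) by 1237 mm wide (y). Four 74×74 mm corner posts, 500 mm tall, at the corners of the footprint. Four rails of 25 mm thickness and 192 mm height run between adjacent posts with their undersides at z = 245 mm, their outer faces flush with the outside of the frame (the two x-running rails run between the posts' inner faces; the two y-running rails run between the posts' inner faces). 11 slats, each 86 mm wide (x) and 17 mm thick, lie across the top of the two x-running rails, running the full 1237 mm width of the frame in y; along x they sit between the end posts with a 80 mm gap after the −x posts and between neighbouring slats, leaving 81 mm before the +x posts.


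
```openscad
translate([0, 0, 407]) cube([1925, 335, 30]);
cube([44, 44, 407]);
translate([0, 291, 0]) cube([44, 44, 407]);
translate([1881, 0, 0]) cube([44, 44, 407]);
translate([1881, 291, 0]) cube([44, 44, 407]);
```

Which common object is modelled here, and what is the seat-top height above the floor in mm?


A bench. The seat-top height is 437 mm.

A long slab on four corner posts — a bench. The slab sits at z = 407 with thickness 30, so the top is 407 + 30 = 437 mm.


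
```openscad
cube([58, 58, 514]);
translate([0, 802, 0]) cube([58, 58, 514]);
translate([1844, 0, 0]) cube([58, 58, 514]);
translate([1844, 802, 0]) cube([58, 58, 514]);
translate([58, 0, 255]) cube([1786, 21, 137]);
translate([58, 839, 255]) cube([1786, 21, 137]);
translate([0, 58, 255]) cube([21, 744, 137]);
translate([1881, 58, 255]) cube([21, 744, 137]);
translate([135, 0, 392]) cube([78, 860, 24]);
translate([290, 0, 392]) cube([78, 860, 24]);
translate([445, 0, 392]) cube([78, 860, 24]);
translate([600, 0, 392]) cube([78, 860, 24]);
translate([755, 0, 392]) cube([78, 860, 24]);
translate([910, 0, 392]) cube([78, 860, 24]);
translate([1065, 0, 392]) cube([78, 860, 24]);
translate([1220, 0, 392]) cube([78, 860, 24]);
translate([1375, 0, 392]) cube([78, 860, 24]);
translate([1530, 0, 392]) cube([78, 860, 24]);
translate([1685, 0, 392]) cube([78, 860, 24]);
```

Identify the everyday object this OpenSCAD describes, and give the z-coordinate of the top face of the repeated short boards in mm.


A bed frame. The slat-top height is 416 mm.

Four posts, four rails, and a row of slats — a bed frame. Slats sit on the rails at z = 255 + 137 = 392; with slat thickness 24, the top is 416 mm.


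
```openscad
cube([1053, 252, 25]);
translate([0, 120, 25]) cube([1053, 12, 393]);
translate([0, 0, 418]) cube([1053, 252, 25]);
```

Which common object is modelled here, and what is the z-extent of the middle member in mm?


An I-beam. The web height is 393 mm.

Two wide flanges with a thin centred web — an I-beam. Overall 443 mm minus two 25 mm flanges gives a web of 443 − 2·25 = 393 mm.


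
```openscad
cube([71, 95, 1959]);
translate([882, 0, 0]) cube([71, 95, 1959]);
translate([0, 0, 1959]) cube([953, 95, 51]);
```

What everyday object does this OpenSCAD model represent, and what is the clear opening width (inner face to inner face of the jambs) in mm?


A door frame. The clear opening width is 811 mm.

Two 1959 mm tall posts with a header on top — a door frame. The left jamb is 71 mm wide at x = 0; the right jamb starts at x = 882. The clear opening is 882 − 71 = 811 mm.


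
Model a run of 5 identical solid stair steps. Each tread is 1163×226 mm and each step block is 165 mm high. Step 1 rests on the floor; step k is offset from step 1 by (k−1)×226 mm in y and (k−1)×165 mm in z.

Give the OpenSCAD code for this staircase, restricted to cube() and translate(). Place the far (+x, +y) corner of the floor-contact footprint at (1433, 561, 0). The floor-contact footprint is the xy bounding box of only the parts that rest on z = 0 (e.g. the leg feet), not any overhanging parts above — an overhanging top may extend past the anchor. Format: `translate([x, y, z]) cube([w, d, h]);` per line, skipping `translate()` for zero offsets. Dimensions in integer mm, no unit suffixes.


translate([270, 335, 0]) cube([1163, 226, 165]);
translate([270, 561, 165]) cube([1163, 226, 165]);
translate([270, 787, 330]) cube([1163, 226, 165]);
translate([270, 1013, 495]) cube([1163, 226, 165]);
translate([270, 1239, 660]) cube([1163, 226, 165]);


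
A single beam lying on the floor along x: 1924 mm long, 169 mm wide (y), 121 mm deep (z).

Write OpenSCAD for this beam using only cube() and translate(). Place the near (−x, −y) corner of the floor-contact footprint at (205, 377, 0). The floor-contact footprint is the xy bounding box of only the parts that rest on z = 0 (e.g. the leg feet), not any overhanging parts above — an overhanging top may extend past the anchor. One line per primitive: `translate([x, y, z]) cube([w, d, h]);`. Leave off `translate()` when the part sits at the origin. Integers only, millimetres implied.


translate([205, 377, 0]) cube([1924, 169, 121]);


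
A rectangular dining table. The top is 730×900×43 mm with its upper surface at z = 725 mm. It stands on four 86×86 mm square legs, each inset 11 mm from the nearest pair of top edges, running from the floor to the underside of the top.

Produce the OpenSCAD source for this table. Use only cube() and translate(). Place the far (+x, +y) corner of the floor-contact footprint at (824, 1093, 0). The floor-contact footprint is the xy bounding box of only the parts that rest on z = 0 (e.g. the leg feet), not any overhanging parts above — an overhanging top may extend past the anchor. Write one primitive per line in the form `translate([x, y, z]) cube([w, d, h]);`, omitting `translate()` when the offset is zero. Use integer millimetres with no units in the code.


translate([105, 204, 682]) cube([730, 900, 43]);
translate([116, 215, 0]) cube([86, 86, 682]);
translate([738, 215, 0]) cube([86, 86, 682]);
translate([116, 1007, 0]) cube([86, 86, 682]);
translate([738, 1007, 0]) cube([86, 86, 682]);


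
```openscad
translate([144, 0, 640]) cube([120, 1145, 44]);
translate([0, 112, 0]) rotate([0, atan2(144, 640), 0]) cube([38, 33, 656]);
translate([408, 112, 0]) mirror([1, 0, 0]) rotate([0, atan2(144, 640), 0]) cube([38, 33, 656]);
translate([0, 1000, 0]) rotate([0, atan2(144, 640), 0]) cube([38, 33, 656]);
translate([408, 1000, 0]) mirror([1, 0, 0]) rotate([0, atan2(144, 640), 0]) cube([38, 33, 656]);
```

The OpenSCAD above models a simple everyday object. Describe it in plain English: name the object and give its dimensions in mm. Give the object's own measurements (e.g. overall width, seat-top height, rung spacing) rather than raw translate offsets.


A sawhorse. A 120×1145×44 mm beam (x, y, z) sits on two A-frame leg pairs. Each pair is two raked legs of 38×33 mm section (33 mm along y) splaying symmetrically in x. Each leg rises 640 mm vertically over 144 mm of horizontal reach and is 656 mm long along its own axis. Every leg's outer bottom edge rests on the floor and its outer top edge meets a bottom edge of the beam — the left legs (tilting toward +x) meet the beam's −x bottom edge, the right legs (their mirror images, tilting toward −x) meet its +x bottom edge — so the leg tops tuck under the beam, the beam's underside is 640 mm above the floor, and the feet are 408 mm apart outside-to-outside with the beam centred between them. The two leg pairs are set in 112 mm from either end of the beam.


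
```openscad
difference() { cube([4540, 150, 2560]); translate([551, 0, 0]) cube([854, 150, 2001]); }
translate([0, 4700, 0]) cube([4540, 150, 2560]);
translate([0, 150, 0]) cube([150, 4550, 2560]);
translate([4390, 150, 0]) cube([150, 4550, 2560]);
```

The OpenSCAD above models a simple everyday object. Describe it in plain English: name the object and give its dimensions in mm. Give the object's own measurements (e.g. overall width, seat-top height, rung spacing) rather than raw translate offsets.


A single room: four walls, each 2560 mm tall and 150 mm thick, enclosing an outside footprint 4540×4850 mm (x × y), no floor or roof. The front and back walls (−y and +y sides) run the full x-width; the side walls fit between their inner faces. A door opening 854 mm wide and 2001 mm tall is cut through the front wall from the floor up, its −x edge 551 mm from the wall's −x end.


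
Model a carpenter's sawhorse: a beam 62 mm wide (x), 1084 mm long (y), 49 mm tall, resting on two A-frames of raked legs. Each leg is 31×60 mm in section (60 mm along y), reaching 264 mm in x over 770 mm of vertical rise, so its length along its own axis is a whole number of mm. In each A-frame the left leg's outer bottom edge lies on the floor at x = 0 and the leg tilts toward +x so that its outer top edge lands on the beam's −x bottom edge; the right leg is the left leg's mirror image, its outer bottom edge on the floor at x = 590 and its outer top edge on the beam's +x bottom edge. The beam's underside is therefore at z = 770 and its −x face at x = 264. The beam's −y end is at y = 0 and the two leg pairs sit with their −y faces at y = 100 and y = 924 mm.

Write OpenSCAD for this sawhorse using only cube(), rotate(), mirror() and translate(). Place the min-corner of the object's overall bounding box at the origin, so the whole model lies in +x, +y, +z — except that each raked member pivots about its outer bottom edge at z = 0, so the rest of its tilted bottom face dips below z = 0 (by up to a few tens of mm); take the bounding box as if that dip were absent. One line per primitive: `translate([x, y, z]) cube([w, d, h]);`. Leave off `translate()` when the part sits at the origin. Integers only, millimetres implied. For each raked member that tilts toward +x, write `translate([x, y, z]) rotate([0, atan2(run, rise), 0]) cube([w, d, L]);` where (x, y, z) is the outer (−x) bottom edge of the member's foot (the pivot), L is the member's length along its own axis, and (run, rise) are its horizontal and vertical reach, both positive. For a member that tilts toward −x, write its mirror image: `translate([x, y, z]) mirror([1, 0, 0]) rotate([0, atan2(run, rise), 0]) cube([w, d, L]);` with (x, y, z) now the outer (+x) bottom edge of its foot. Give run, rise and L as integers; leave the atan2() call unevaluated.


translate([264, 0, 770]) cube([62, 1084, 49]);
translate([0, 100, 0]) rotate([0, atan2(264, 770), 0]) cube([31, 60, 814]);
translate([590, 100, 0]) mirror([1, 0, 0]) rotate([0, atan2(264, 770), 0]) cube([31, 60, 814]);
translate([0, 924, 0]) rotate([0, atan2(264, 770), 0]) cube([31, 60, 814]);
translate([590, 924, 0]) mirror([1, 0, 0]) rotate([0, atan2(264, 770), 0]) cube([31, 60, 814]);


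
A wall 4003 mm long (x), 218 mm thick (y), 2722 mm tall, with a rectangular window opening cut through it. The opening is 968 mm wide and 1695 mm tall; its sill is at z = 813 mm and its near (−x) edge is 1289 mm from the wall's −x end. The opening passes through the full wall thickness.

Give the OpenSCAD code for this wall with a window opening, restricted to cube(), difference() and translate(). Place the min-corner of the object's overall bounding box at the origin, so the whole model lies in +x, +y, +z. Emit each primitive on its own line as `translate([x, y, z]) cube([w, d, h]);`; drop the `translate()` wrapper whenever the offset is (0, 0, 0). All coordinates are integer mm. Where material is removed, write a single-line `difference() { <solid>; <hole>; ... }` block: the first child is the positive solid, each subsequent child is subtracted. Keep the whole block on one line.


difference() { cube([4003, 218, 2722]); translate([1289, 0, 813]) cube([968, 218, 1695]); }


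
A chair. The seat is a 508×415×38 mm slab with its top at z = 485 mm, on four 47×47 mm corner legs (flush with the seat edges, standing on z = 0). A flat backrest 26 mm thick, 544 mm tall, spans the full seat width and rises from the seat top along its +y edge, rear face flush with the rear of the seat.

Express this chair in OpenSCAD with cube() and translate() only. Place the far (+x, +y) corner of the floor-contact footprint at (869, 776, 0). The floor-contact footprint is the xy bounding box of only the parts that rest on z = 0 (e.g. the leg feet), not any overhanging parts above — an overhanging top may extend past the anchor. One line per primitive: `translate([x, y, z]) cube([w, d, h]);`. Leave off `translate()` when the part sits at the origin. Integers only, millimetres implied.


// leg_h = 485 - 38 = 447
translate([361, 361, 447]) cube([508, 415, 38]);
translate([361, 361, 0]) cube([47, 47, 447]);
translate([822, 361, 0]) cube([47, 47, 447]);
translate([361, 729, 0]) cube([47, 47, 447]);
translate([822, 729, 0]) cube([47, 47, 447]);
translate([361, 750, 485]) cube([508, 26, 544]);


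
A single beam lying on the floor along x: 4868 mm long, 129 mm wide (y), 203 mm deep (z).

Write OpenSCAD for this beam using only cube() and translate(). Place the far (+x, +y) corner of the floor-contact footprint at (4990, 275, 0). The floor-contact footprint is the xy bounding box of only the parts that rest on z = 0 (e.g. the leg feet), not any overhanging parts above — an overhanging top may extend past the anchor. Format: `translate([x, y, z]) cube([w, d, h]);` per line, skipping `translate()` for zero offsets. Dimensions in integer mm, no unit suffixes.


translate([122, 146, 0]) cube([4868, 129, 203]);


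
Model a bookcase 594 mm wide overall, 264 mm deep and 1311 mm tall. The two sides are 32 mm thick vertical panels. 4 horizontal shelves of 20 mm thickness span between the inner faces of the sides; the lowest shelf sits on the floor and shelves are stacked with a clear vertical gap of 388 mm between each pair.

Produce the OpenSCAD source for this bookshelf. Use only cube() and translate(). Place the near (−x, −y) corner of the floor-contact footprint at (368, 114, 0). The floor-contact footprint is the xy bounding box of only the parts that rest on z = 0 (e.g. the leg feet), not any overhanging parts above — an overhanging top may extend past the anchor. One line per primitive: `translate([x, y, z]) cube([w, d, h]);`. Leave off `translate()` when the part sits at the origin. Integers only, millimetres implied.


translate([368, 114, 0]) cube([32, 264, 1311]);
translate([930, 114, 0]) cube([32, 264, 1311]);
translate([400, 114, 0]) cube([530, 264, 20]);
translate([400, 114, 408]) cube([530, 264, 20]);
translate([400, 114, 816]) cube([530, 264, 20]);
translate([400, 114, 1224]) cube([530, 264, 20]);


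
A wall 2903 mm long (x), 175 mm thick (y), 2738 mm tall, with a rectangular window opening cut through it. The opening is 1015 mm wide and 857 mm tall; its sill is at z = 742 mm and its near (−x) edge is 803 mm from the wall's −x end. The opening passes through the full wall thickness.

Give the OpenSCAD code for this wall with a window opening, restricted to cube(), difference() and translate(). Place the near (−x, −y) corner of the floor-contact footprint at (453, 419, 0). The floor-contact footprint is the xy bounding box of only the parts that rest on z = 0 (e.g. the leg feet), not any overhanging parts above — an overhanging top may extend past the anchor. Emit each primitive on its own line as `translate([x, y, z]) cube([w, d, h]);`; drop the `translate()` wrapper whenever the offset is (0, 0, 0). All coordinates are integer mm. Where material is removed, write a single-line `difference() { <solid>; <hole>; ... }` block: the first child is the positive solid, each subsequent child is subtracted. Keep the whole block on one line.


difference() { translate([453, 419, 0]) cube([2903, 175, 2738]); translate([1256, 419, 742]) cube([1015, 175, 857]); }


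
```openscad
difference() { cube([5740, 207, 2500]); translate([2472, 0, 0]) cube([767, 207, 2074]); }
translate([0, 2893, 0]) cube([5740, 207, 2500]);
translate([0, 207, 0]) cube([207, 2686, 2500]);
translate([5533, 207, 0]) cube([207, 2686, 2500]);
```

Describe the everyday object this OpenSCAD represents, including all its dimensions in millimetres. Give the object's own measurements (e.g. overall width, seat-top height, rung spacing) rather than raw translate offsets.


A single room: four walls, each 2500 mm tall and 207 mm thick, enclosing an outside footprint 5740×3100 mm (x × y), no floor or roof. The front and back walls (−y and +y sides) run the full x-width; the side walls fit between their inner faces. A door opening 767 mm wide and 2074 mm tall is cut through the front wall from the floor up, its −x edge 2472 mm from the wall's −x end.


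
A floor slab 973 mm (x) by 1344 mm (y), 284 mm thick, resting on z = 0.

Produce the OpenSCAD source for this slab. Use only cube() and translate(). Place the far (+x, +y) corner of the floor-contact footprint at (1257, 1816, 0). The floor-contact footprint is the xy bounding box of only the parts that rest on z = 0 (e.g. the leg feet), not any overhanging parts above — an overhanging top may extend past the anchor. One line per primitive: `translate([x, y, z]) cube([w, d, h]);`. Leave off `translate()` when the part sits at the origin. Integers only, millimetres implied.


translate([284, 472, 0]) cube([973, 1344, 284]);


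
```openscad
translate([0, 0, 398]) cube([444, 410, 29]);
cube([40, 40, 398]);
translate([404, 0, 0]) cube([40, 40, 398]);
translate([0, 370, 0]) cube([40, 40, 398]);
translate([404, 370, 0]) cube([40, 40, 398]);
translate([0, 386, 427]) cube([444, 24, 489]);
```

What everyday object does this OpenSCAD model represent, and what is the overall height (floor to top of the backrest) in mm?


A chair. The overall height is 916 mm.

A slab on four corner posts with a tall panel at the back — a chair. The seat slab sits at z = 398 with thickness 29, and the 489 mm backrest starts at the seat top, so the overall height is 398 + 29 + 489 = 916 mm.


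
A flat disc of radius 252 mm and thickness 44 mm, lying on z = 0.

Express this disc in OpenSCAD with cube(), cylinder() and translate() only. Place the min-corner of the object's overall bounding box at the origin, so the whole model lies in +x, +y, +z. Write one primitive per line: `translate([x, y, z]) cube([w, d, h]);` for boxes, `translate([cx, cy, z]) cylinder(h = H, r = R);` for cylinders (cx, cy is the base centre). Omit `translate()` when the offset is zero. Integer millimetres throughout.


translate([252, 252, 0]) cylinder(h = 44, r = 252);


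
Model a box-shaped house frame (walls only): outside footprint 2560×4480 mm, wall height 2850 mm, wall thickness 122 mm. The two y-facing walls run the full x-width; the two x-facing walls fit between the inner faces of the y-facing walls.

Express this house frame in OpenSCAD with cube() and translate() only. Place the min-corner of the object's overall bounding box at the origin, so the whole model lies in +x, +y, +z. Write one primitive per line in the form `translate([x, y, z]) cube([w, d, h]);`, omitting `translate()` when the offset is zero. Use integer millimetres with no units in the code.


cube([2560, 122, 2850]);
translate([0, 4358, 0]) cube([2560, 122, 2850]);
translate([0, 122, 0]) cube([122, 4236, 2850]);
translate([2438, 122, 0]) cube([122, 4236, 2850]);


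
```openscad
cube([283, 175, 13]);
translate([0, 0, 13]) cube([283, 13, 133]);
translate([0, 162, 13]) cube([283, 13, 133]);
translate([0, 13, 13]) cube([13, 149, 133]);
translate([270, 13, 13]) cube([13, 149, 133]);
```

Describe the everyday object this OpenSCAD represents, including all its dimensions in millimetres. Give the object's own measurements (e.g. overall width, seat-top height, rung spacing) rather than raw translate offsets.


An open-topped rectangular box: outside dimensions 283×175×146 mm, with a uniform wall and base thickness of 13 mm. The base is a full 283×175 slab on the floor; four walls sit on top of the base. The front and back walls (the −y and +y sides) span the full width; the two side walls fit between them.


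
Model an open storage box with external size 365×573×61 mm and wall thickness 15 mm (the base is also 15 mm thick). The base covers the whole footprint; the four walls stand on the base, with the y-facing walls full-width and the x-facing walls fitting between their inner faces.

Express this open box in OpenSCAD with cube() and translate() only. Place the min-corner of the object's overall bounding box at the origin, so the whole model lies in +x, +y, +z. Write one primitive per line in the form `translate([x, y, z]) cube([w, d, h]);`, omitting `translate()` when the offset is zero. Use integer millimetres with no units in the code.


cube([365, 573, 15]);
translate([0, 0, 15]) cube([365, 15, 46]);
translate([0, 558, 15]) cube([365, 15, 46]);
translate([0, 15, 15]) cube([15, 543, 46]);
translate([350, 15, 15]) cube([15, 543, 46]);


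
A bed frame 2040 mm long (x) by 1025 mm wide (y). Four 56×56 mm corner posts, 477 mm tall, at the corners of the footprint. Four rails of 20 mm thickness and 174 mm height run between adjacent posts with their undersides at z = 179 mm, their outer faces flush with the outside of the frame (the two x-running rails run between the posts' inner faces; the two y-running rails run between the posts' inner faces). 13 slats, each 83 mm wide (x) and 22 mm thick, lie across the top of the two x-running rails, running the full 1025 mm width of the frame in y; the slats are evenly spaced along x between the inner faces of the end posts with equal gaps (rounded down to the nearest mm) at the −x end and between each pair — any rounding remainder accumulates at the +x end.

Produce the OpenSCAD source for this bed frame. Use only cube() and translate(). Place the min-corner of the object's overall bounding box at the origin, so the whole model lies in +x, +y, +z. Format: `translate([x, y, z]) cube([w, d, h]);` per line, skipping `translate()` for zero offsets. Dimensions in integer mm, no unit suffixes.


// slat z = rail_z + rail_h = 179 + 174 = 353
// slat gap = ⌊(1928 − 13·83) / 14⌋ = 60
cube([56, 56, 477]);
translate([0, 969, 0]) cube([56, 56, 477]);
translate([1984, 0, 0]) cube([56, 56, 477]);
translate([1984, 969, 0]) cube([56, 56, 477]);
translate([56, 0, 179]) cube([1928, 20, 174]);
translate([56, 1005, 179]) cube([1928, 20, 174]);
translate([0, 56, 179]) cube([20, 913, 174]);
translate([2020, 56, 179]) cube([20, 913, 174]);
translate([116, 0, 353]) cube([83, 1025, 22]);
translate([259, 0, 353]) cube([83, 1025, 22]);
translate([402, 0, 353]) cube([83, 1025, 22]);
translate([545, 0, 353]) cube([83, 1025, 22]);
translate([688, 0, 353]) cube([83, 1025, 22]);
translate([831, 0, 353]) cube([83, 1025, 22]);
translate([974, 0, 353]) cube([83, 1025, 22]);
translate([1117, 0, 353]) cube([83, 1025, 22]);
translate([1260, 0, 353]) cube([83, 1025, 22]);
translate([1403, 0, 353]) cube([83, 1025, 22]);
translate([1546, 0, 353]) cube([83, 1025, 22]);
translate([1689, 0, 353]) cube([83, 1025, 22]);
translate([1832, 0, 353]) cube([83, 1025, 22]);


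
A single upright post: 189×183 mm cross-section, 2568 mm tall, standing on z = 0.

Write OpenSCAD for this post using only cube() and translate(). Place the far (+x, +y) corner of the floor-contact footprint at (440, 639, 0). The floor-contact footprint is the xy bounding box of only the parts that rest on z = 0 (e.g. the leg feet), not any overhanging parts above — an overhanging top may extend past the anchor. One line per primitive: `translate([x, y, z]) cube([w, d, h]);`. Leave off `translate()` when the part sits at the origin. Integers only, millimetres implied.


translate([251, 456, 0]) cube([189, 183, 2568]);


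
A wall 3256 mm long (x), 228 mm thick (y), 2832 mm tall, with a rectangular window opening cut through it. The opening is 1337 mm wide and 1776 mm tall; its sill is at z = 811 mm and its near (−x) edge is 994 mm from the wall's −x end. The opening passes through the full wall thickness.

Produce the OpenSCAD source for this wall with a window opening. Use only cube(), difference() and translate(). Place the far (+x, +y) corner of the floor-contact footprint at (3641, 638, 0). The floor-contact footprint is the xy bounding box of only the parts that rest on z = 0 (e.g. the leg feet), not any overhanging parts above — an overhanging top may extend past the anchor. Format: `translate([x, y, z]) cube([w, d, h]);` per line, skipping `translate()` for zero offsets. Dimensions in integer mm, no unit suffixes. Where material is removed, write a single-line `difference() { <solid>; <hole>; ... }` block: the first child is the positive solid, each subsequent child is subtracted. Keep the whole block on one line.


difference() { translate([385, 410, 0]) cube([3256, 228, 2832]); translate([1379, 410, 811]) cube([1337, 228, 1776]); }


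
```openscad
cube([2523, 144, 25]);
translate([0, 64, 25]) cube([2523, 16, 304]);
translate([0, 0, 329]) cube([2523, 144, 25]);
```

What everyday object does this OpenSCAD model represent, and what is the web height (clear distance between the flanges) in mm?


An I-beam. The web height is 304 mm.

Two wide flanges with a thin centred web — an I-beam. Overall 354 mm minus two 25 mm flanges gives a web of 354 − 2·25 = 304 mm.


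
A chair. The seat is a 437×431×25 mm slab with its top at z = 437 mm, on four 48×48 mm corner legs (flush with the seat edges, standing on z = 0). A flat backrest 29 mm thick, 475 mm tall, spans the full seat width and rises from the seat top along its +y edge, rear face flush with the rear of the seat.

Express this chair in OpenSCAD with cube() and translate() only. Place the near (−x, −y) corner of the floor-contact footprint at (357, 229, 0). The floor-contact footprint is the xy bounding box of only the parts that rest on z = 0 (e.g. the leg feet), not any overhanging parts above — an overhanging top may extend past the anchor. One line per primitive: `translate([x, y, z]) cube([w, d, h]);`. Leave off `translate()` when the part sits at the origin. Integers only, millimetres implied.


// leg_h = 437 - 25 = 412
translate([357, 229, 412]) cube([437, 431, 25]);
translate([357, 229, 0]) cube([48, 48, 412]);
translate([746, 229, 0]) cube([48, 48, 412]);
translate([357, 612, 0]) cube([48, 48, 412]);
translate([746, 612, 0]) cube([48, 48, 412]);
translate([357, 631, 437]) cube([437, 29, 475]);


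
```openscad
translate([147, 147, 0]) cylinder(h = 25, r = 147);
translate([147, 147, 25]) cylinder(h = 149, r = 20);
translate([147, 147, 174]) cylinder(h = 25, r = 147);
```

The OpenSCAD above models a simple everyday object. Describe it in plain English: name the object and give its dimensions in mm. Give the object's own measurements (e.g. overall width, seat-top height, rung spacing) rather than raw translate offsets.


A spool: two coaxial disc flanges of radius 147 mm and thickness 25 mm, joined by a core cylinder of radius 20 mm and height 149 mm. The lower flange rests on z = 0 and the three cylinders share a vertical axis.


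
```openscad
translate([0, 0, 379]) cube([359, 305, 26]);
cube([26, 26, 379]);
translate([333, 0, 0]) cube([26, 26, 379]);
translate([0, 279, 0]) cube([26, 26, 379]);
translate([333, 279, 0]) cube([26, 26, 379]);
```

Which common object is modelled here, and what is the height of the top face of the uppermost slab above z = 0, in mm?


A stool. The seat height is 405 mm.

A 359×305×26 slab at z = 379 on four corner posts — a stool. The seat top is 379 + 26 = 405 mm.


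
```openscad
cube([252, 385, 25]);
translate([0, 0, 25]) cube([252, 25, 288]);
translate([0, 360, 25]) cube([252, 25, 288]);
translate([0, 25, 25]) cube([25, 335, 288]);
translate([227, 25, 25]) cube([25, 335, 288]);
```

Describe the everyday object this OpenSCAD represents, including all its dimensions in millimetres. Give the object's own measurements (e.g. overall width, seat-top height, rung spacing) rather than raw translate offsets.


An open-topped rectangular box: outside dimensions 252×385×313 mm, with a uniform wall and base thickness of 25 mm. The base is a full 252×385 slab on the floor; four walls sit on top of the base. The front and back walls (the −y and +y sides) span the full width; the two side walls fit between them.
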